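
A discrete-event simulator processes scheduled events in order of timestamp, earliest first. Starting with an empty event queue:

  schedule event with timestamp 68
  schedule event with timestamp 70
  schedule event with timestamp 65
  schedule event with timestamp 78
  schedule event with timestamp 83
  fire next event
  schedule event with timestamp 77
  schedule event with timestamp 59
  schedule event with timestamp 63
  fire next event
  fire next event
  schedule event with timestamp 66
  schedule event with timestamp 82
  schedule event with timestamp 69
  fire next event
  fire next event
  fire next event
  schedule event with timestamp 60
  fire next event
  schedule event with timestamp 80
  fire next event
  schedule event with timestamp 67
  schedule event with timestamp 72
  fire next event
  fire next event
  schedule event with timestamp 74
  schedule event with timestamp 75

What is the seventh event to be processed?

insert 68 → {68}
insert 70 → {68, 70}
insert 65 → {65, 68, 70}
insert 78 → {65, 68, 70, 78}
insert 83 → {65, 68, 70, 78, 83}
fire next event → 65; now {68, 70, 78, 83}
insert 77 → {68, 70, 77, 78, 83}
insert 59 → {59, 68, 70, 77, 78, 83}
insert 63 → {59, 63, 68, 70, 77, 78, 83}
fire next event → 59; now {63, 68, 70, 77, 78, 83}
fire next event → 63; now {68, 70, 77, 78, 83}
insert 66 → {66, 68, 70, 77, 78, 83}
insert 82 → {66, 68, 70, 77, 78, 82, 83}
insert 69 → {66, 68, 69, 70, 77, 78, 82, 83}
fire next event → 66; now {68, 69, 70, 77, 78, 82, 83}
fire next event → 68; now {69, 70, 77, 78, 82, 83}
fire next event → 69; now {70, 77, 78, 82, 83}
insert 60 → {60, 70, 77, 78, 82, 83}
fire next event → 60; now {70, 77, 78, 82, 83}
insert 80 → {70, 77, 78, 80, 82, 83}
fire next event → 70; now {77, 78, 80, 82, 83}
insert 67 → {67, 77, 78, 80, 82, 83}
insert 72 → {67, 72, 77, 78, 80, 82, 83}
fire next event → 67; now {72, 77, 78, 80, 82, 83}
fire next event → 72; now {77, 78, 80, 82, 83}
insert 74 → {74, 77, 78, 80, 82, 83}
insert 75 → {74, 75, 77, 78, 80, 82, 83}

60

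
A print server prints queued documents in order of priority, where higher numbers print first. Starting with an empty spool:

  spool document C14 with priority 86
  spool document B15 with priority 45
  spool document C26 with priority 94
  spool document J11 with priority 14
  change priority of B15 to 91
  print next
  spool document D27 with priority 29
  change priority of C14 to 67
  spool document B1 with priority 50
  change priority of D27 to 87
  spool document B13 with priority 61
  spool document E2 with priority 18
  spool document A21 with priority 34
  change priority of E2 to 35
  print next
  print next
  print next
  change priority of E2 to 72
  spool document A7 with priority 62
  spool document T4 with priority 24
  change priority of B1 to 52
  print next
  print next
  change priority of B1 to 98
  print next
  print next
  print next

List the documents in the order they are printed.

add C14 (priority 86) → {C14:86}
add B15 (priority 45) → {C14:86, B15:45}
add C26 (priority 94) → {C26:94, C14:86, B15:45}
add J11 (priority 14) → {C26:94, C14:86, B15:45, J11:14}
update B15 to priority 91 → {C26:94, B15:91, C14:86, J11:14}
print next → C26; now {B15:91, C14:86, J11:14}
add D27 (priority 29) → {B15:91, C14:86, D27:29, J11:14}
update C14 to priority 67 → {B15:91, C14:67, D27:29, J11:14}
add B1 (priority 50) → {B15:91, C14:67, B1:50, D27:29, J11:14}
update D27 to priority 87 → {B15:91, D27:87, C14:67, B1:50, J11:14}
add B13 (priority 61) → {B15:91, D27:87, C14:67, B13:61, B1:50, J11:14}
add E2 (priority 18) → {B15:91, D27:87, C14:67, B13:61, B1:50, E2:18, J11:14}
add A21 (priority 34) → {B15:91, D27:87, C14:67, B13:61, B1:50, A21:34, E2:18, J11:14}
update E2 to priority 35 → {B15:91, D27:87, C14:67, B13:61, B1:50, E2:35, A21:34, J11:14}
print next → B15; now {D27:87, C14:67, B13:61, B1:50, E2:35, A21:34, J11:14}
print next → D27; now {C14:67, B13:61, B1:50, E2:35, A21:34, J11:14}
print next → C14; now {B13:61, B1:50, E2:35, A21:34, J11:14}
update E2 to priority 72 → {E2:72, B13:61, B1:50, A21:34, J11:14}
add A7 (priority 62) → {E2:72, A7:62, B13:61, B1:50, A21:34, J11:14}
add T4 (priority 24) → {E2:72, A7:62, B13:61, B1:50, A21:34, T4:24, J11:14}
update B1 to priority 52 → {E2:72, A7:62, B13:61, B1:52, A21:34, T4:24, J11:14}
print next → E2; now {A7:62, B13:61, B1:52, A21:34, T4:24, J11:14}
print next → A7; now {B13:61, B1:52, A21:34, T4:24, J11:14}
update B1 to priority 98 → {B1:98, B13:61, A21:34, T4:24, J11:14}
print next → B1; now {B13:61, A21:34, T4:24, J11:14}
print next → B13; now {A21:34, T4:24, J11:14}
print next → A21; now {T4:24, J11:14}

C26 → B15 → D27 → C14 → E2 → A7 → B1 → B13 → A21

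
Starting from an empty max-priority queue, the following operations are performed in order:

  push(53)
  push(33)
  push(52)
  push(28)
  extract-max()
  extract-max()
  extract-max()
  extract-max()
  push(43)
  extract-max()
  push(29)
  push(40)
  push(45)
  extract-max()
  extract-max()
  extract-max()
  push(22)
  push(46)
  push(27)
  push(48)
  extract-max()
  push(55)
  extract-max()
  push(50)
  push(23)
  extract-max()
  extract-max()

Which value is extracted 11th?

insert 53 → {53}
insert 33 → {53, 33}
insert 52 → {53, 52, 33}
insert 28 → {53, 52, 33, 28}
extract-max → 53; now {52, 33, 28}
extract-max → 52; now {33, 28}
extract-max → 33; now {28}
extract-max → 28; now {}
insert 43 → {43}
extract-max → 43; now {}
insert 29 → {29}
insert 40 → {40, 29}
insert 45 → {45, 40, 29}
extract-max → 45; now {40, 29}
extract-max → 40; now {29}
extract-max → 29; now {}
insert 22 → {22}
insert 46 → {46, 22}
insert 27 → {46, 27, 22}
insert 48 → {48, 46, 27, 22}
extract-max → 48; now {46, 27, 22}
insert 55 → {55, 46, 27, 22}
extract-max → 55; now {46, 27, 22}
insert 50 → {50, 46, 27, 22}
insert 23 → {50, 46, 27, 23, 22}
extract-max → 50; now {46, 27, 23, 22}
extract-max → 46; now {27, 23, 22}

50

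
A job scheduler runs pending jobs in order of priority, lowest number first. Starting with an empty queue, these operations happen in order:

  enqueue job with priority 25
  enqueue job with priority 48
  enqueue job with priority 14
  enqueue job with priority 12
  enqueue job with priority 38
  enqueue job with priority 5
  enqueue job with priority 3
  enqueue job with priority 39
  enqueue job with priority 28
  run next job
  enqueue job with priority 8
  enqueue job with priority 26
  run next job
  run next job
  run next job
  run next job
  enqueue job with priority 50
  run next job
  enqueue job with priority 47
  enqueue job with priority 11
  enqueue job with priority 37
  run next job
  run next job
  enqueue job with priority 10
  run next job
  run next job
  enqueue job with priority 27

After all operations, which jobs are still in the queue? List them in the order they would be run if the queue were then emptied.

insert 25 → {25}
insert 48 → {25, 48}
insert 14 → {14, 25, 48}
insert 12 → {12, 14, 25, 48}
insert 38 → {12, 14, 25, 38, 48}
insert 5 → {5, 12, 14, 25, 38, 48}
insert 3 → {3, 5, 12, 14, 25, 38, 48}
insert 39 → {3, 5, 12, 14, 25, 38, 39, 48}
insert 28 → {3, 5, 12, 14, 25, 28, 38, 39, 48}
run next job → 3; now {5, 12, 14, 25, 28, 38, 39, 48}
insert 8 → {5, 8, 12, 14, 25, 28, 38, 39, 48}
insert 26 → {5, 8, 12, 14, 25, 26, 28, 38, 39, 48}
run next job → 5; now {8, 12, 14, 25, 26, 28, 38, 39, 48}
run next job → 8; now {12, 14, 25, 26, 28, 38, 39, 48}
run next job → 12; now {14, 25, 26, 28, 38, 39, 48}
run next job → 14; now {25, 26, 28, 38, 39, 48}
insert 50 → {25, 26, 28, 38, 39, 48, 50}
run next job → 25; now {26, 28, 38, 39, 48, 50}
insert 47 → {26, 28, 38, 39, 47, 48, 50}
insert 11 → {11, 26, 28, 38, 39, 47, 48, 50}
insert 37 → {11, 26, 28, 37, 38, 39, 47, 48, 50}
run next job → 11; now {26, 28, 37, 38, 39, 47, 48, 50}
run next job → 26; now {28, 37, 38, 39, 47, 48, 50}
insert 10 → {10, 28, 37, 38, 39, 47, 48, 50}
run next job → 10; now {28, 37, 38, 39, 47, 48, 50}
run next job → 28; now {37, 38, 39, 47, 48, 50}
insert 27 → {27, 37, 38, 39, 47, 48, 50}

27, 37, 38, 39, 47, 48, 50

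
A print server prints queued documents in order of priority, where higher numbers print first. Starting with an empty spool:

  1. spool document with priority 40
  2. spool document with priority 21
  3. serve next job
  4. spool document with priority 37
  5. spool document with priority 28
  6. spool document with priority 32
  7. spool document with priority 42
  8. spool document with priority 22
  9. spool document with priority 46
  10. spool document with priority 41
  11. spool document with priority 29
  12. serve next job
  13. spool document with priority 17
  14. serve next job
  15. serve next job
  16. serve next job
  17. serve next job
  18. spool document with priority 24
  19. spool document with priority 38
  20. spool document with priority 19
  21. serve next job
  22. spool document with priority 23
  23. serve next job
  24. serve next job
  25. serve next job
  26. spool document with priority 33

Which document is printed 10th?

insert 40 → {40}
insert 21 → {40, 21}
serve next job → 40; now {21}
insert 37 → {37, 21}
insert 28 → {37, 28, 21}
insert 32 → {37, 32, 28, 21}
insert 42 → {42, 37, 32, 28, 21}
insert 22 → {42, 37, 32, 28, 22, 21}
insert 46 → {46, 42, 37, 32, 28, 22, 21}
insert 41 → {46, 42, 41, 37, 32, 28, 22, 21}
insert 29 → {46, 42, 41, 37, 32, 29, 28, 22, 21}
serve next job → 46; now {42, 41, 37, 32, 29, 28, 22, 21}
insert 17 → {42, 41, 37, 32, 29, 28, 22, 21, 17}
serve next job → 42; now {41, 37, 32, 29, 28, 22, 21, 17}
serve next job → 41; now {37, 32, 29, 28, 22, 21, 17}
serve next job → 37; now {32, 29, 28, 22, 21, 17}
serve next job → 32; now {29, 28, 22, 21, 17}
insert 24 → {29, 28, 24, 22, 21, 17}
insert 38 → {38, 29, 28, 24, 22, 21, 17}
insert 19 → {38, 29, 28, 24, 22, 21, 19, 17}
serve next job → 38; now {29, 28, 24, 22, 21, 19, 17}
insert 23 → {29, 28, 24, 23, 22, 21, 19, 17}
serve next job → 29; now {28, 24, 23, 22, 21, 19, 17}
serve next job → 28; now {24, 23, 22, 21, 19, 17}
serve next job → 24; now {23, 22, 21, 19, 17}
insert 33 → {33, 23, 22, 21, 19, 17}

24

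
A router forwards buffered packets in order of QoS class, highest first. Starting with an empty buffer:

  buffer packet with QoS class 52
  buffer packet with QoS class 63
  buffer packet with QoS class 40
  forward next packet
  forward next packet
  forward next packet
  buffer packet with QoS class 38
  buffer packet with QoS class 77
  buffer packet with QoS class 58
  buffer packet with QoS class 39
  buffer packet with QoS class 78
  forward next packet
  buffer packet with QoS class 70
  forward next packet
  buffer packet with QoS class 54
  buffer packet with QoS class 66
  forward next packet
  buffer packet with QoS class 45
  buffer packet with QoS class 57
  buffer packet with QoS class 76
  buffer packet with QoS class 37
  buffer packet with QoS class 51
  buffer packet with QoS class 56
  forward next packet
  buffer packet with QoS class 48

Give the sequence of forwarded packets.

insert 52 → {52}
insert 63 → {63, 52}
insert 40 → {63, 52, 40}
forward next packet → 63; now {52, 40}
forward next packet → 52; now {40}
forward next packet → 40; now {}
insert 38 → {38}
insert 77 → {77, 38}
insert 58 → {77, 58, 38}
insert 39 → {77, 58, 39, 38}
insert 78 → {78, 77, 58, 39, 38}
forward next packet → 78; now {77, 58, 39, 38}
insert 70 → {77, 70, 58, 39, 38}
forward next packet → 77; now {70, 58, 39, 38}
insert 54 → {70, 58, 54, 39, 38}
insert 66 → {70, 66, 58, 54, 39, 38}
forward next packet → 70; now {66, 58, 54, 39, 38}
insert 45 → {66, 58, 54, 45, 39, 38}
insert 57 → {66, 58, 57, 54, 45, 39, 38}
insert 76 → {76, 66, 58, 57, 54, 45, 39, 38}
insert 37 → {76, 66, 58, 57, 54, 45, 39, 38, 37}
insert 51 → {76, 66, 58, 57, 54, 51, 45, 39, 38, 37}
insert 56 → {76, 66, 58, 57, 56, 54, 51, 45, 39, 38, 37}
forward next packet → 76; now {66, 58, 57, 56, 54, 51, 45, 39, 38, 37}
insert 48 → {66, 58, 57, 56, 54, 51, 48, 45, 39, 38, 37}

63 → 52 → 40 → 78 → 77 → 70 → 76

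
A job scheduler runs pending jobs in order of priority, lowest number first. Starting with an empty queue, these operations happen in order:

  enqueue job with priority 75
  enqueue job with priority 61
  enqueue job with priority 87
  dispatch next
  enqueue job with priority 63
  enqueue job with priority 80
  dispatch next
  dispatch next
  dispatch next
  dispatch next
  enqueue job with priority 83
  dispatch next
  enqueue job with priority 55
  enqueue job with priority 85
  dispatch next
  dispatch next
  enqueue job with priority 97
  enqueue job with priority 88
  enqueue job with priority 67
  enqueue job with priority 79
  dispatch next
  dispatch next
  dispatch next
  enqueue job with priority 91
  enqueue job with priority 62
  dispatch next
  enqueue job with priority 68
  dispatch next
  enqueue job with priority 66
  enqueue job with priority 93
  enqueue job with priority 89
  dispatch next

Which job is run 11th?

insert 75 → {75}
insert 61 → {61, 75}
insert 87 → {61, 75, 87}
dispatch next → 61; now {75, 87}
insert 63 → {63, 75, 87}
insert 80 → {63, 75, 80, 87}
dispatch next → 63; now {75, 80, 87}
dispatch next → 75; now {80, 87}
dispatch next → 80; now {87}
dispatch next → 87; now {}
insert 83 → {83}
dispatch next → 83; now {}
insert 55 → {55}
insert 85 → {55, 85}
dispatch next → 55; now {85}
dispatch next → 85; now {}
insert 97 → {97}
insert 88 → {88, 97}
insert 67 → {67, 88, 97}
insert 79 → {67, 79, 88, 97}
dispatch next → 67; now {79, 88, 97}
dispatch next → 79; now {88, 97}
dispatch next → 88; now {97}
insert 91 → {91, 97}
insert 62 → {62, 91, 97}
dispatch next → 62; now {91, 97}
insert 68 → {68, 91, 97}
dispatch next → 68; now {91, 97}
insert 66 → {66, 91, 97}
insert 93 → {66, 91, 93, 97}
insert 89 → {66, 89, 91, 93, 97}
dispatch next → 66; now {89, 91, 93, 97}

88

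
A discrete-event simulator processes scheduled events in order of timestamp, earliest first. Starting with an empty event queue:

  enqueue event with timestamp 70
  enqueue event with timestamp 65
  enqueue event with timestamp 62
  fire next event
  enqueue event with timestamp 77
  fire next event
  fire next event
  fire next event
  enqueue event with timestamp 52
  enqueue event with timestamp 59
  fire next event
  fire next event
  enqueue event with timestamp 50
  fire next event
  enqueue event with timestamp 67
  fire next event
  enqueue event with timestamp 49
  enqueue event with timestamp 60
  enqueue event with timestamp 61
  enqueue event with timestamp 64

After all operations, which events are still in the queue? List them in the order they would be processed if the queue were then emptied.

49, 60, 61, 64

insert 70 → {70}
insert 65 → {65, 70}
insert 62 → {62, 65, 70}
fire next event → 62; now {65, 70}
insert 77 → {65, 70, 77}
fire next event → 65; now {70, 77}
fire next event → 70; now {77}
fire next event → 77; now {}
insert 52 → {52}
insert 59 → {52, 59}
fire next event → 52; now {59}
fire next event → 59; now {}
insert 50 → {50}
fire next event → 50; now {}
insert 67 → {67}
fire next event → 67; now {}
insert 49 → {49}
insert 60 → {49, 60}
insert 61 → {49, 60, 61}
insert 64 → {49, 60, 61, 64}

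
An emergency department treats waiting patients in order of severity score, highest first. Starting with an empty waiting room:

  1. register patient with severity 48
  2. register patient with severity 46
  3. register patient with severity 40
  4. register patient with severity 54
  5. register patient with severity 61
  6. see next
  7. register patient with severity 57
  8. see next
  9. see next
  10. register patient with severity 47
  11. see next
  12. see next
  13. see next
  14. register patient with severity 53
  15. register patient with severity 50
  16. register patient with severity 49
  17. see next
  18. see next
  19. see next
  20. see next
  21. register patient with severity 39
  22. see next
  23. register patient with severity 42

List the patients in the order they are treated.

61, 57, 54, 48, 47, 46, 53, 50, 49, 40, 39

insert 48 → {48}
insert 46 → {48, 46}
insert 40 → {48, 46, 40}
insert 54 → {54, 48, 46, 40}
insert 61 → {61, 54, 48, 46, 40}
see next → 61; now {54, 48, 46, 40}
insert 57 → {57, 54, 48, 46, 40}
see next → 57; now {54, 48, 46, 40}
see next → 54; now {48, 46, 40}
insert 47 → {48, 47, 46, 40}
see next → 48; now {47, 46, 40}
see next → 47; now {46, 40}
see next → 46; now {40}
insert 53 → {53, 40}
insert 50 → {53, 50, 40}
insert 49 → {53, 50, 49, 40}
see next → 53; now {50, 49, 40}
see next → 50; now {49, 40}
see next → 49; now {40}
see next → 40; now {}
insert 39 → {39}
see next → 39; now {}
insert 42 → {42}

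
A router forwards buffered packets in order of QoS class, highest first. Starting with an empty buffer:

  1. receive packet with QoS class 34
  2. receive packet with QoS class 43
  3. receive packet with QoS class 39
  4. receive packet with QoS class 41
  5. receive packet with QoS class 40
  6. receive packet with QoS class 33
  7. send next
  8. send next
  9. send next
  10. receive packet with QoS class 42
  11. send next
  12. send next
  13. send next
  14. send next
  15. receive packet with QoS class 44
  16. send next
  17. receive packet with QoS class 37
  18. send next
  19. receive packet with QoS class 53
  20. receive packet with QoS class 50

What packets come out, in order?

insert 34 → {34}
insert 43 → {43, 34}
insert 39 → {43, 39, 34}
insert 41 → {43, 41, 39, 34}
insert 40 → {43, 41, 40, 39, 34}
insert 33 → {43, 41, 40, 39, 34, 33}
send next → 43; now {41, 40, 39, 34, 33}
send next → 41; now {40, 39, 34, 33}
send next → 40; now {39, 34, 33}
insert 42 → {42, 39, 34, 33}
send next → 42; now {39, 34, 33}
send next → 39; now {34, 33}
send next → 34; now {33}
send next → 33; now {}
insert 44 → {44}
send next → 44; now {}
insert 37 → {37}
send next → 37; now {}
insert 53 → {53}
insert 50 → {53, 50}

43, 41, 40, 42, 39, 34, 33, 44, 37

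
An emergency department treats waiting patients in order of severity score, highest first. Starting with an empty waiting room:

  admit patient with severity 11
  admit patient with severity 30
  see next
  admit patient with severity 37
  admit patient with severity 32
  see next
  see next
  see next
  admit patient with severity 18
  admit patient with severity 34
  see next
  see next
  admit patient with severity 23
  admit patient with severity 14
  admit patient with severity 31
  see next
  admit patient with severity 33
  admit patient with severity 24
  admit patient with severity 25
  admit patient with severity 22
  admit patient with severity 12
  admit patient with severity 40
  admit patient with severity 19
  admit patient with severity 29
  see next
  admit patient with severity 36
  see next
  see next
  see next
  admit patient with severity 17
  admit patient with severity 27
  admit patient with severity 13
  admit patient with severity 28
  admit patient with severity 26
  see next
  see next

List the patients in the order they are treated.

30 → 37 → 32 → 11 → 34 → 18 → 31 → 40 → 36 → 33 → 29 → 28 → 27

insert 11 → {11}
insert 30 → {30, 11}
see next → 30; now {11}
insert 37 → {37, 11}
insert 32 → {37, 32, 11}
see next → 37; now {32, 11}
see next → 32; now {11}
see next → 11; now {}
insert 18 → {18}
insert 34 → {34, 18}
see next → 34; now {18}
see next → 18; now {}
insert 23 → {23}
insert 14 → {23, 14}
insert 31 → {31, 23, 14}
see next → 31; now {23, 14}
insert 33 → {33, 23, 14}
insert 24 → {33, 24, 23, 14}
insert 25 → {33, 25, 24, 23, 14}
insert 22 → {33, 25, 24, 23, 22, 14}
insert 12 → {33, 25, 24, 23, 22, 14, 12}
insert 40 → {40, 33, 25, 24, 23, 22, 14, 12}
insert 19 → {40, 33, 25, 24, 23, 22, 19, 14, 12}
insert 29 → {40, 33, 29, 25, 24, 23, 22, 19, 14, 12}
see next → 40; now {33, 29, 25, 24, 23, 22, 19, 14, 12}
insert 36 → {36, 33, 29, 25, 24, 23, 22, 19, 14, 12}
see next → 36; now {33, 29, 25, 24, 23, 22, 19, 14, 12}
see next → 33; now {29, 25, 24, 23, 22, 19, 14, 12}
see next → 29; now {25, 24, 23, 22, 19, 14, 12}
insert 17 → {25, 24, 23, 22, 19, 17, 14, 12}
insert 27 → {27, 25, 24, 23, 22, 19, 17, 14, 12}
insert 13 → {27, 25, 24, 23, 22, 19, 17, 14, 13, 12}
insert 28 → {28, 27, 25, 24, 23, 22, 19, 17, 14, 13, 12}
insert 26 → {28, 27, 26, 25, 24, 23, 22, 19, 17, 14, 13, 12}
see next → 28; now {27, 26, 25, 24, 23, 22, 19, 17, 14, 13, 12}
see next → 27; now {26, 25, 24, 23, 22, 19, 17, 14, 13, 12}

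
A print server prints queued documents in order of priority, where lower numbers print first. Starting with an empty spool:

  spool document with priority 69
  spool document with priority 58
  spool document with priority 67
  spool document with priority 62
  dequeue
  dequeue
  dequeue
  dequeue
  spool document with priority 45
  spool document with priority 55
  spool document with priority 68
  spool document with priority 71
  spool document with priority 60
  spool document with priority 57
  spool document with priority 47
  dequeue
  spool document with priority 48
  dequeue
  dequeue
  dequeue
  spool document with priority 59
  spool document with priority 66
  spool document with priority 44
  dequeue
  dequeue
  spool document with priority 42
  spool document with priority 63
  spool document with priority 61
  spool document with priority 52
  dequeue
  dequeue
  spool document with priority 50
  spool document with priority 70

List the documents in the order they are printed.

insert 69 → {69}
insert 58 → {58, 69}
insert 67 → {58, 67, 69}
insert 62 → {58, 62, 67, 69}
dequeue → 58; now {62, 67, 69}
dequeue → 62; now {67, 69}
dequeue → 67; now {69}
dequeue → 69; now {}
insert 45 → {45}
insert 55 → {45, 55}
insert 68 → {45, 55, 68}
insert 71 → {45, 55, 68, 71}
insert 60 → {45, 55, 60, 68, 71}
insert 57 → {45, 55, 57, 60, 68, 71}
insert 47 → {45, 47, 55, 57, 60, 68, 71}
dequeue → 45; now {47, 55, 57, 60, 68, 71}
insert 48 → {47, 48, 55, 57, 60, 68, 71}
dequeue → 47; now {48, 55, 57, 60, 68, 71}
dequeue → 48; now {55, 57, 60, 68, 71}
dequeue → 55; now {57, 60, 68, 71}
insert 59 → {57, 59, 60, 68, 71}
insert 66 → {57, 59, 60, 66, 68, 71}
insert 44 → {44, 57, 59, 60, 66, 68, 71}
dequeue → 44; now {57, 59, 60, 66, 68, 71}
dequeue → 57; now {59, 60, 66, 68, 71}
insert 42 → {42, 59, 60, 66, 68, 71}
insert 63 → {42, 59, 60, 63, 66, 68, 71}
insert 61 → {42, 59, 60, 61, 63, 66, 68, 71}
insert 52 → {42, 52, 59, 60, 61, 63, 66, 68, 71}
dequeue → 42; now {52, 59, 60, 61, 63, 66, 68, 71}
dequeue → 52; now {59, 60, 61, 63, 66, 68, 71}
insert 50 → {50, 59, 60, 61, 63, 66, 68, 71}
insert 70 → {50, 59, 60, 61, 63, 66, 68, 70, 71}

[58, 62, 67, 69, 45, 47, 48, 55, 44, 57, 42, 52]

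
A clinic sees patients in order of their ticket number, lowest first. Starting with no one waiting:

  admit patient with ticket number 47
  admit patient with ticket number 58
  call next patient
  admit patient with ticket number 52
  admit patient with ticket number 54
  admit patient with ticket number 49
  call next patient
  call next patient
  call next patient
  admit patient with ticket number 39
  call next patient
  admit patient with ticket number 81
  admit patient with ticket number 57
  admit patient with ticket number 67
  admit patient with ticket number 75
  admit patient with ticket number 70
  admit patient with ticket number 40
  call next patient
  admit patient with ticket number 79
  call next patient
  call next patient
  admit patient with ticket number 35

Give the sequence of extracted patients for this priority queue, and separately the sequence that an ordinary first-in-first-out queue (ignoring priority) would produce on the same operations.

priority queue: 47 → 49 → 52 → 54 → 39 → 40 → 57 → 58; FIFO queue: 47, 58, 52, 54, 49, 39, 81, 57

insert 47 → {47}
insert 58 → {47, 58}
call next patient → 47; now {58}
insert 52 → {52, 58}
insert 54 → {52, 54, 58}
insert 49 → {49, 52, 54, 58}
call next patient → 49; now {52, 54, 58}
call next patient → 52; now {54, 58}
call next patient → 54; now {58}
insert 39 → {39, 58}
call next patient → 39; now {58}
insert 81 → {58, 81}
insert 57 → {57, 58, 81}
insert 67 → {57, 58, 67, 81}
insert 75 → {57, 58, 67, 75, 81}
insert 70 → {57, 58, 67, 70, 75, 81}
insert 40 → {40, 57, 58, 67, 70, 75, 81}
call next patient → 40; now {57, 58, 67, 70, 75, 81}
insert 79 → {57, 58, 67, 70, 75, 79, 81}
call next patient → 57; now {58, 67, 70, 75, 79, 81}
call next patient → 58; now {67, 70, 75, 79, 81}
insert 35 → {35, 67, 70, 75, 79, 81}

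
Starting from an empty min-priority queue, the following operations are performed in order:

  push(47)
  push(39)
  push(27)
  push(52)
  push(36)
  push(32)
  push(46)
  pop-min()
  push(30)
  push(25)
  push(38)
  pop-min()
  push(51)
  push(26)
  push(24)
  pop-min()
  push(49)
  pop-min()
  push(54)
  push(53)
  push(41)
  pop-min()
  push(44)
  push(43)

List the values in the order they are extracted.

[27, 25, 24, 26, 30]

insert 47 → {47}
insert 39 → {39, 47}
insert 27 → {27, 39, 47}
insert 52 → {27, 39, 47, 52}
insert 36 → {27, 36, 39, 47, 52}
insert 32 → {27, 32, 36, 39, 47, 52}
insert 46 → {27, 32, 36, 39, 46, 47, 52}
pop-min → 27; now {32, 36, 39, 46, 47, 52}
insert 30 → {30, 32, 36, 39, 46, 47, 52}
insert 25 → {25, 30, 32, 36, 39, 46, 47, 52}
insert 38 → {25, 30, 32, 36, 38, 39, 46, 47, 52}
pop-min → 25; now {30, 32, 36, 38, 39, 46, 47, 52}
insert 51 → {30, 32, 36, 38, 39, 46, 47, 51, 52}
insert 26 → {26, 30, 32, 36, 38, 39, 46, 47, 51, 52}
insert 24 → {24, 26, 30, 32, 36, 38, 39, 46, 47, 51, 52}
pop-min → 24; now {26, 30, 32, 36, 38, 39, 46, 47, 51, 52}
insert 49 → {26, 30, 32, 36, 38, 39, 46, 47, 49, 51, 52}
pop-min → 26; now {30, 32, 36, 38, 39, 46, 47, 49, 51, 52}
insert 54 → {30, 32, 36, 38, 39, 46, 47, 49, 51, 52, 54}
insert 53 → {30, 32, 36, 38, 39, 46, 47, 49, 51, 52, 53, 54}
insert 41 → {30, 32, 36, 38, 39, 41, 46, 47, 49, 51, 52, 53, 54}
pop-min → 30; now {32, 36, 38, 39, 41, 46, 47, 49, 51, 52, 53, 54}
insert 44 → {32, 36, 38, 39, 41, 44, 46, 47, 49, 51, 52, 53, 54}
insert 43 → {32, 36, 38, 39, 41, 43, 44, 46, 47, 49, 51, 52, 53, 54}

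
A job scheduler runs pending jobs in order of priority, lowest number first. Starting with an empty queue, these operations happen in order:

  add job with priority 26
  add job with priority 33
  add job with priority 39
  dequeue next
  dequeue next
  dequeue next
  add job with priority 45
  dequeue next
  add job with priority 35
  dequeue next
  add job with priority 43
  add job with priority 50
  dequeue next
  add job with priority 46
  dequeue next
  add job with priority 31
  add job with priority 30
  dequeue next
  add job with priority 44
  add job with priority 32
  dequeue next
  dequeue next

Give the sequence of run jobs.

insert 26 → {26}
insert 33 → {26, 33}
insert 39 → {26, 33, 39}
dequeue next → 26; now {33, 39}
dequeue next → 33; now {39}
dequeue next → 39; now {}
insert 45 → {45}
dequeue next → 45; now {}
insert 35 → {35}
dequeue next → 35; now {}
insert 43 → {43}
insert 50 → {43, 50}
dequeue next → 43; now {50}
insert 46 → {46, 50}
dequeue next → 46; now {50}
insert 31 → {31, 50}
insert 30 → {30, 31, 50}
dequeue next → 30; now {31, 50}
insert 44 → {31, 44, 50}
insert 32 → {31, 32, 44, 50}
dequeue next → 31; now {32, 44, 50}
dequeue next → 32; now {44, 50}

[26, 33, 39, 45, 35, 43, 46, 30, 31, 32]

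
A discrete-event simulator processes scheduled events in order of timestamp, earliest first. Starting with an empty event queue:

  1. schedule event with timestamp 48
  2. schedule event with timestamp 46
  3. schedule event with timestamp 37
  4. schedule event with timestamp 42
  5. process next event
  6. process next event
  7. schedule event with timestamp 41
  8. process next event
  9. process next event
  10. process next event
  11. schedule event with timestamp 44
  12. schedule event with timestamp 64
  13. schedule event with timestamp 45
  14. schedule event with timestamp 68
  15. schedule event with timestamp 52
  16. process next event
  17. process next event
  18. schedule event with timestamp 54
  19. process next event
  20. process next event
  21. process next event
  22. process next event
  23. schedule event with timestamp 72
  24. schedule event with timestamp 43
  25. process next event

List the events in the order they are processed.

insert 48 → {48}
insert 46 → {46, 48}
insert 37 → {37, 46, 48}
insert 42 → {37, 42, 46, 48}
process next event → 37; now {42, 46, 48}
process next event → 42; now {46, 48}
insert 41 → {41, 46, 48}
process next event → 41; now {46, 48}
process next event → 46; now {48}
process next event → 48; now {}
insert 44 → {44}
insert 64 → {44, 64}
insert 45 → {44, 45, 64}
insert 68 → {44, 45, 64, 68}
insert 52 → {44, 45, 52, 64, 68}
process next event → 44; now {45, 52, 64, 68}
process next event → 45; now {52, 64, 68}
insert 54 → {52, 54, 64, 68}
process next event → 52; now {54, 64, 68}
process next event → 54; now {64, 68}
process next event → 64; now {68}
process next event → 68; now {}
insert 72 → {72}
insert 43 → {43, 72}
process next event → 43; now {72}

37, 42, 41, 46, 48, 44, 45, 52, 54, 64, 68, 43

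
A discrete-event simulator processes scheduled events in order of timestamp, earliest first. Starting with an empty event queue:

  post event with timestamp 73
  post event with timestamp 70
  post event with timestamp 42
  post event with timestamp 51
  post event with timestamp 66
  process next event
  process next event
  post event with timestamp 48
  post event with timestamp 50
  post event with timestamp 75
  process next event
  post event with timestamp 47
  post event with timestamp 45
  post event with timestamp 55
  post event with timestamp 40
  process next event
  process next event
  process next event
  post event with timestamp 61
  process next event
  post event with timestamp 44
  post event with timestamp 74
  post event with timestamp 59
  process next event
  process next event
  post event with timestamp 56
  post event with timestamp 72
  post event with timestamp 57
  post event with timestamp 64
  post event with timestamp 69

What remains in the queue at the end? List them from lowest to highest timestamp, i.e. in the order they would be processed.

insert 73 → {73}
insert 70 → {70, 73}
insert 42 → {42, 70, 73}
insert 51 → {42, 51, 70, 73}
insert 66 → {42, 51, 66, 70, 73}
process next event → 42; now {51, 66, 70, 73}
process next event → 51; now {66, 70, 73}
insert 48 → {48, 66, 70, 73}
insert 50 → {48, 50, 66, 70, 73}
insert 75 → {48, 50, 66, 70, 73, 75}
process next event → 48; now {50, 66, 70, 73, 75}
insert 47 → {47, 50, 66, 70, 73, 75}
insert 45 → {45, 47, 50, 66, 70, 73, 75}
insert 55 → {45, 47, 50, 55, 66, 70, 73, 75}
insert 40 → {40, 45, 47, 50, 55, 66, 70, 73, 75}
process next event → 40; now {45, 47, 50, 55, 66, 70, 73, 75}
process next event → 45; now {47, 50, 55, 66, 70, 73, 75}
process next event → 47; now {50, 55, 66, 70, 73, 75}
insert 61 → {50, 55, 61, 66, 70, 73, 75}
process next event → 50; now {55, 61, 66, 70, 73, 75}
insert 44 → {44, 55, 61, 66, 70, 73, 75}
insert 74 → {44, 55, 61, 66, 70, 73, 74, 75}
insert 59 → {44, 55, 59, 61, 66, 70, 73, 74, 75}
process next event → 44; now {55, 59, 61, 66, 70, 73, 74, 75}
process next event → 55; now {59, 61, 66, 70, 73, 74, 75}
insert 56 → {56, 59, 61, 66, 70, 73, 74, 75}
insert 72 → {56, 59, 61, 66, 70, 72, 73, 74, 75}
insert 57 → {56, 57, 59, 61, 66, 70, 72, 73, 74, 75}
insert 64 → {56, 57, 59, 61, 64, 66, 70, 72, 73, 74, 75}
insert 69 → {56, 57, 59, 61, 64, 66, 69, 70, 72, 73, 74, 75}

56 → 57 → 59 → 61 → 64 → 66 → 69 → 70 → 72 → 73 → 74 → 75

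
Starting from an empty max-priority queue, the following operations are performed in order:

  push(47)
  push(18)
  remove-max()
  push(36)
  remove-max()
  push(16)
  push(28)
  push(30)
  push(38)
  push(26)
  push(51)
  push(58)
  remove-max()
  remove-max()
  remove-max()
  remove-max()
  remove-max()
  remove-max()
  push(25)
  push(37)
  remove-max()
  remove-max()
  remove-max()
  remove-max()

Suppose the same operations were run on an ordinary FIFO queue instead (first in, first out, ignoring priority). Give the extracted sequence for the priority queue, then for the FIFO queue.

priority queue: 47, 36, 58, 51, 38, 30, 28, 26, 37, 25, 18, 16; FIFO queue: [47, 18, 36, 16, 28, 30, 38, 26, 51, 58, 25, 37]

insert 47 → {47}
insert 18 → {47, 18}
remove-max → 47; now {18}
insert 36 → {36, 18}
remove-max → 36; now {18}
insert 16 → {18, 16}
insert 28 → {28, 18, 16}
insert 30 → {30, 28, 18, 16}
insert 38 → {38, 30, 28, 18, 16}
insert 26 → {38, 30, 28, 26, 18, 16}
insert 51 → {51, 38, 30, 28, 26, 18, 16}
insert 58 → {58, 51, 38, 30, 28, 26, 18, 16}
remove-max → 58; now {51, 38, 30, 28, 26, 18, 16}
remove-max → 51; now {38, 30, 28, 26, 18, 16}
remove-max → 38; now {30, 28, 26, 18, 16}
remove-max → 30; now {28, 26, 18, 16}
remove-max → 28; now {26, 18, 16}
remove-max → 26; now {18, 16}
insert 25 → {25, 18, 16}
insert 37 → {37, 25, 18, 16}
remove-max → 37; now {25, 18, 16}
remove-max → 25; now {18, 16}
remove-max → 18; now {16}
remove-max → 16; now {}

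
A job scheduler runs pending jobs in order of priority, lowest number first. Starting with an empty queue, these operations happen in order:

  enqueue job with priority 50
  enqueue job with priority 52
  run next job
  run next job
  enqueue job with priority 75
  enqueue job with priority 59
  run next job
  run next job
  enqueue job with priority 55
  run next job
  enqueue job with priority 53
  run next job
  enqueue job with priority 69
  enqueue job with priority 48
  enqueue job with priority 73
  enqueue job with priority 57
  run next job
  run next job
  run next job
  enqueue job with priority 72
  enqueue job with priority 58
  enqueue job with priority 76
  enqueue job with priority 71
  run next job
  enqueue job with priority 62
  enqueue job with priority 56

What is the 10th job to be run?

insert 50 → {50}
insert 52 → {50, 52}
run next job → 50; now {52}
run next job → 52; now {}
insert 75 → {75}
insert 59 → {59, 75}
run next job → 59; now {75}
run next job → 75; now {}
insert 55 → {55}
run next job → 55; now {}
insert 53 → {53}
run next job → 53; now {}
insert 69 → {69}
insert 48 → {48, 69}
insert 73 → {48, 69, 73}
insert 57 → {48, 57, 69, 73}
run next job → 48; now {57, 69, 73}
run next job → 57; now {69, 73}
run next job → 69; now {73}
insert 72 → {72, 73}
insert 58 → {58, 72, 73}
insert 76 → {58, 72, 73, 76}
insert 71 → {58, 71, 72, 73, 76}
run next job → 58; now {71, 72, 73, 76}
insert 62 → {62, 71, 72, 73, 76}
insert 56 → {56, 62, 71, 72, 73, 76}

58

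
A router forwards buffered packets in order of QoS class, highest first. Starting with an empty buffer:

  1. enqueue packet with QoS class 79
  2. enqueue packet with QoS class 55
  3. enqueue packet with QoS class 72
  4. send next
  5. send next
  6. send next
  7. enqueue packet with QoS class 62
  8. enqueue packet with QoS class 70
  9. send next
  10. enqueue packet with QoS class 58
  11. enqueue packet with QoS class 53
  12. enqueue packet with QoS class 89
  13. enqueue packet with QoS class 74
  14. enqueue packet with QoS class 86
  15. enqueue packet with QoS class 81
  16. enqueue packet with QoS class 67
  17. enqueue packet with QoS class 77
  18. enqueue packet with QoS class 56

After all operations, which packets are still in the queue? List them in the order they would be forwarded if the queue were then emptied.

insert 79 → {79}
insert 55 → {79, 55}
insert 72 → {79, 72, 55}
send next → 79; now {72, 55}
send next → 72; now {55}
send next → 55; now {}
insert 62 → {62}
insert 70 → {70, 62}
send next → 70; now {62}
insert 58 → {62, 58}
insert 53 → {62, 58, 53}
insert 89 → {89, 62, 58, 53}
insert 74 → {89, 74, 62, 58, 53}
insert 86 → {89, 86, 74, 62, 58, 53}
insert 81 → {89, 86, 81, 74, 62, 58, 53}
insert 67 → {89, 86, 81, 74, 67, 62, 58, 53}
insert 77 → {89, 86, 81, 77, 74, 67, 62, 58, 53}
insert 56 → {89, 86, 81, 77, 74, 67, 62, 58, 56, 53}

89 → 86 → 81 → 77 → 74 → 67 → 62 → 58 → 56 → 53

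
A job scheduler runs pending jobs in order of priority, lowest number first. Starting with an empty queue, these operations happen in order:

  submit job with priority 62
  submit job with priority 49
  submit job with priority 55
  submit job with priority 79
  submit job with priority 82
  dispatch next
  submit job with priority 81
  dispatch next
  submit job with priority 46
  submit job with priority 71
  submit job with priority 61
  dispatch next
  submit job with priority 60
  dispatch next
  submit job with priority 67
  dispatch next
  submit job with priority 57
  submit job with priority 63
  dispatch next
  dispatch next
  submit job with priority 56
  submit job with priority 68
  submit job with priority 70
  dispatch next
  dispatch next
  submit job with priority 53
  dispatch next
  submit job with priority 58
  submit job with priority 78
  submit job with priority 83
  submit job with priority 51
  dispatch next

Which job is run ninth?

63

insert 62 → {62}
insert 49 → {49, 62}
insert 55 → {49, 55, 62}
insert 79 → {49, 55, 62, 79}
insert 82 → {49, 55, 62, 79, 82}
dispatch next → 49; now {55, 62, 79, 82}
insert 81 → {55, 62, 79, 81, 82}
dispatch next → 55; now {62, 79, 81, 82}
insert 46 → {46, 62, 79, 81, 82}
insert 71 → {46, 62, 71, 79, 81, 82}
insert 61 → {46, 61, 62, 71, 79, 81, 82}
dispatch next → 46; now {61, 62, 71, 79, 81, 82}
insert 60 → {60, 61, 62, 71, 79, 81, 82}
dispatch next → 60; now {61, 62, 71, 79, 81, 82}
insert 67 → {61, 62, 67, 71, 79, 81, 82}
dispatch next → 61; now {62, 67, 71, 79, 81, 82}
insert 57 → {57, 62, 67, 71, 79, 81, 82}
insert 63 → {57, 62, 63, 67, 71, 79, 81, 82}
dispatch next → 57; now {62, 63, 67, 71, 79, 81, 82}
dispatch next → 62; now {63, 67, 71, 79, 81, 82}
insert 56 → {56, 63, 67, 71, 79, 81, 82}
insert 68 → {56, 63, 67, 68, 71, 79, 81, 82}
insert 70 → {56, 63, 67, 68, 70, 71, 79, 81, 82}
dispatch next → 56; now {63, 67, 68, 70, 71, 79, 81, 82}
dispatch next → 63; now {67, 68, 70, 71, 79, 81, 82}
insert 53 → {53, 67, 68, 70, 71, 79, 81, 82}
dispatch next → 53; now {67, 68, 70, 71, 79, 81, 82}
insert 58 → {58, 67, 68, 70, 71, 79, 81, 82}
insert 78 → {58, 67, 68, 70, 71, 78, 79, 81, 82}
insert 83 → {58, 67, 68, 70, 71, 78, 79, 81, 82, 83}
insert 51 → {51, 58, 67, 68, 70, 71, 78, 79, 81, 82, 83}
dispatch next → 51; now {58, 67, 68, 70, 71, 78, 79, 81, 82, 83}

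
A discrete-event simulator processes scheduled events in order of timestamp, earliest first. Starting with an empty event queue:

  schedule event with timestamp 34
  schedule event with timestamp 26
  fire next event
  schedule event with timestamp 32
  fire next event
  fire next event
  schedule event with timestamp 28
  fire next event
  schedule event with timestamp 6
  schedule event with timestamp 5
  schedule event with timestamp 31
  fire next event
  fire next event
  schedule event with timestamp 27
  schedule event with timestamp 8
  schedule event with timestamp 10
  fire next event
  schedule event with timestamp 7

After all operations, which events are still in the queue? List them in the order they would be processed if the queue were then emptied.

insert 34 → {34}
insert 26 → {26, 34}
fire next event → 26; now {34}
insert 32 → {32, 34}
fire next event → 32; now {34}
fire next event → 34; now {}
insert 28 → {28}
fire next event → 28; now {}
insert 6 → {6}
insert 5 → {5, 6}
insert 31 → {5, 6, 31}
fire next event → 5; now {6, 31}
fire next event → 6; now {31}
insert 27 → {27, 31}
insert 8 → {8, 27, 31}
insert 10 → {8, 10, 27, 31}
fire next event → 8; now {10, 27, 31}
insert 7 → {7, 10, 27, 31}

7 → 10 → 27 → 31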